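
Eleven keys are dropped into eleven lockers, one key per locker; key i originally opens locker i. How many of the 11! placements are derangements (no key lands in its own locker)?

14684570

By inclusion-exclusion, !11 = Σ (-1)^k · 11!/k! for k=0..11
= 11! - 11!/1! + 11!/2! - 11!/3! + 11!/4! - 11!/5! + 11!/6! - 11!/7! + 11!/8! - 11!/9! + 11!/10! - 11!/11!
= 39916800 - 39916800 + 19958400 - 6652800 + 1663200 - 332640 + 55440 - 7920 + 990 - 110 + 11 - 1
= 14684570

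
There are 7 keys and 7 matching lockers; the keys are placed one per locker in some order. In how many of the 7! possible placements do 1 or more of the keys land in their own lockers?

3186

# with exactly i fixed is C(7,i)·!(7-i); sum over i=1..7:
  i=1: C(7,1)·!6 = 7·265 = 1855
  i=2: C(7,2)·!5 = 21·44 = 924
  i=3: C(7,3)·!4 = 35·9 = 315
  i=4: C(7,4)·!3 = 35·2 = 70
  i=5: C(7,5)·!2 = 21·1 = 21
  i=6: C(7,6)·!1 = 7·0 = 0
  i=7: C(7,7)·!0 = 1·1 = 1
Total = 3186.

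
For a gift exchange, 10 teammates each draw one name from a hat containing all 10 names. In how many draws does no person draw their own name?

1334961

By inclusion-exclusion, !10 = Σ (-1)^k · 10!/k! for k=0..10
= 10! - 10!/1! + 10!/2! - 10!/3! + 10!/4! - 10!/5! + 10!/6! - 10!/7! + 10!/8! - 10!/9! + 10!/10!
= 3628800 - 3628800 + 1814400 - 604800 + 151200 - 30240 + 5040 - 720 + 90 - 10 + 1
= 1334961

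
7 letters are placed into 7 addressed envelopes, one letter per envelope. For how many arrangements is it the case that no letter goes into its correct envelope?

!7 = 7! · Σ_{k=0}^{7} (-1)^k/k!
= 7! - 7!/1! + 7!/2! - 7!/3! + 7!/4! - 7!/5! + 7!/6! - 7!/7!
= 5040 - 5040 + 2520 - 840 + 210 - 42 + 7 - 1
= 1854

1854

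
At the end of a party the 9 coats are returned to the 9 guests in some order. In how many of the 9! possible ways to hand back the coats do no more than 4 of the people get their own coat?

361541

Sum C(9,i)·!(9-i) for i = 0..4:
  i=0: C(9,0)·!9 = 1·133496 = 133496
  i=1: C(9,1)·!8 = 9·14833 = 133497
  i=2: C(9,2)·!7 = 36·1854 = 66744
  i=3: C(9,3)·!6 = 84·265 = 22260
  i=4: C(9,4)·!5 = 126·44 = 5544
Total = 361541.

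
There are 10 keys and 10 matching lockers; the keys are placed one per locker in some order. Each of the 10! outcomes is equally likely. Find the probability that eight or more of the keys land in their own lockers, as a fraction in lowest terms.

23/1814400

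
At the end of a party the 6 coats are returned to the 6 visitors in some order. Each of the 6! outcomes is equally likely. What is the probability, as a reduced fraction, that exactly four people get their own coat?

Favorable outcomes: C(6,4)·!2 = 15·1 = 15.
Total outcomes: 6! = 720.
Probability = 15/720 = 1/48.

1/48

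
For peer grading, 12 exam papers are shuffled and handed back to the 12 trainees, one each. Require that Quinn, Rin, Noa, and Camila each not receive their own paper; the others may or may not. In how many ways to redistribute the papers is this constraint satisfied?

339696000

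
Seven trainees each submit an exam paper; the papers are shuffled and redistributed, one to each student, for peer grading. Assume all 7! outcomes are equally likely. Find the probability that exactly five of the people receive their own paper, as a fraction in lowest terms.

Favorable outcomes: C(7,5)·!2 = 21·1 = 21.
Total outcomes: 7! = 5040.
Probability = 21/5040 = 1/240.

1/240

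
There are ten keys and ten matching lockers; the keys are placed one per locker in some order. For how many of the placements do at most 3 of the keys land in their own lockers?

Sum C(10,i)·!(10-i) for i = 0..3:
  i=0: C(10,0)·!10 = 1·1334961 = 1334961
  i=1: C(10,1)·!9 = 10·133496 = 1334960
  i=2: C(10,2)·!8 = 45·14833 = 667485
  i=3: C(10,3)·!7 = 120·1854 = 222480
Total = 3559886.

3559886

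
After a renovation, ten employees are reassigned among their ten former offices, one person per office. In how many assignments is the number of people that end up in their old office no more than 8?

3628799

Sum C(10,i)·!(10-i) for i = 0..8:
  i=0: C(10,0)·!10 = 1·1334961 = 1334961
  i=1: C(10,1)·!9 = 10·133496 = 1334960
  i=2: C(10,2)·!8 = 45·14833 = 667485
  i=3: C(10,3)·!7 = 120·1854 = 222480
  i=4: C(10,4)·!6 = 210·265 = 55650
  i=5: C(10,5)·!5 = 252·44 = 11088
  i=6: C(10,6)·!4 = 210·9 = 1890
  i=7: C(10,7)·!3 = 120·2 = 240
  i=8: C(10,8)·!2 = 45·1 = 45
Total = 3628799.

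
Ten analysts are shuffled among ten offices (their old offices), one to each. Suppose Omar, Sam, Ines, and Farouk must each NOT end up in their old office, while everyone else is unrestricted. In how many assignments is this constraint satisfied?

2399760

Let A_j be the event that the j-th constrained one is fixed. By inclusion-exclusion over the 4 events:
Σ_{j=0}^{4} (-1)^j C(4,j)(10-j)!
= C(4,0)·10! - C(4,1)·9! + C(4,2)·8! - C(4,3)·7! + C(4,4)·6!
= 3628800 - 1451520 + 241920 - 20160 + 720
= 2399760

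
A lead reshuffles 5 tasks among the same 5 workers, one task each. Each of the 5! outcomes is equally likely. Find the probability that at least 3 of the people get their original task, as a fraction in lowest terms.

Favorable outcomes: Σ_{i≥3} C(5,i)·!(5-i) = 10·1 + 5·0 + 1·1 = 11.
Total outcomes: 5! = 120.
Probability = 11/120 = 11/120.

11/120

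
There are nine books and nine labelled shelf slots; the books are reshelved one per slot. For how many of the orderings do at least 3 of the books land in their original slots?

29143

# with exactly i fixed is C(9,i)·!(9-i); sum over i=3..9:
  i=3: C(9,3)·!6 = 84·265 = 22260
  i=4: C(9,4)·!5 = 126·44 = 5544
  i=5: C(9,5)·!4 = 126·9 = 1134
  i=6: C(9,6)·!3 = 84·2 = 168
  i=7: C(9,7)·!2 = 36·1 = 36
  i=8: C(9,8)·!1 = 9·0 = 0
  i=9: C(9,9)·!0 = 1·1 = 1
Total = 29143.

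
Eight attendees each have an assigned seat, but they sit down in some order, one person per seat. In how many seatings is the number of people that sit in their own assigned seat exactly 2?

Pick the 2 fixed positions: C(8,2) = 28 ways.
The remaining 6 must be deranged: !6 = 265.
Total: 28 × 265 = 7420.

7420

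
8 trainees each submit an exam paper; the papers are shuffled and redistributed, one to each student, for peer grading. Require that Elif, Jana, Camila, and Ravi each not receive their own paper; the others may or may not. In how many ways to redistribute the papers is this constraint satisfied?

24024

Inclusion-exclusion on the 4 forbidden self-matches:
Σ_{j=0}^{4} (-1)^j C(4,j)(8-j)!
= C(4,0)·8! - C(4,1)·7! + C(4,2)·6! - C(4,3)·5! + C(4,4)·4!
= 40320 - 20160 + 4320 - 480 + 24
= 24024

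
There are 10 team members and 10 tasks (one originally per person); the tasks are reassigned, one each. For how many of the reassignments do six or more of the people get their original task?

2176

# with exactly i fixed is C(10,i)·!(10-i); sum over i=6..10:
  i=6: C(10,6)·!4 = 210·9 = 1890
  i=7: C(10,7)·!3 = 120·2 = 240
  i=8: C(10,8)·!2 = 45·1 = 45
  i=9: C(10,9)·!1 = 10·0 = 0
  i=10: C(10,10)·!0 = 1·1 = 1
Total = 2176.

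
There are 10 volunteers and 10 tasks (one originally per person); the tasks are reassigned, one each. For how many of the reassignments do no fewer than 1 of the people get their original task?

Sum C(10,i)·!(10-i) for i = 1..10:
  i=1: C(10,1)·!9 = 10·133496 = 1334960
  i=2: C(10,2)·!8 = 45·14833 = 667485
  i=3: C(10,3)·!7 = 120·1854 = 222480
  i=4: C(10,4)·!6 = 210·265 = 55650
  i=5: C(10,5)·!5 = 252·44 = 11088
  i=6: C(10,6)·!4 = 210·9 = 1890
  i=7: C(10,7)·!3 = 120·2 = 240
  i=8: C(10,8)·!2 = 45·1 = 45
  i=9: C(10,9)·!1 = 10·0 = 0
  i=10: C(10,10)·!0 = 1·1 = 1
Total = 2293839.

2293839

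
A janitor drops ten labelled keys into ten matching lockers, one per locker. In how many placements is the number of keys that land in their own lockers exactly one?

1334960

Pick the single fixed position: C(10,1) = 10 ways.
The remaining 9 must be deranged: !9 = 133496.
Total: 10 × 133496 = 1334960.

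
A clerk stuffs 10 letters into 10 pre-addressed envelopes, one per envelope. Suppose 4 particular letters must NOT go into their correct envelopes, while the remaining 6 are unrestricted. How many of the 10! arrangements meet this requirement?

2399760

Let A_j be the event that the j-th constrained one is fixed. By inclusion-exclusion over the 4 events:
Σ_{j=0}^{4} (-1)^j C(4,j)(10-j)!
= C(4,0)·10! - C(4,1)·9! + C(4,2)·8! - C(4,3)·7! + C(4,4)·6!
= 3628800 - 1451520 + 241920 - 20160 + 720
= 2399760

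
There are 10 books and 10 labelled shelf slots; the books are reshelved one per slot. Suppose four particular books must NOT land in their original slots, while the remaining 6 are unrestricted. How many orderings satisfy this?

2399760

Let A_j be the event that the j-th constrained one is fixed. By inclusion-exclusion over the 4 events:
Σ_{j=0}^{4} (-1)^j C(4,j)(10-j)!
= C(4,0)·10! - C(4,1)·9! + C(4,2)·8! - C(4,3)·7! + C(4,4)·6!
= 3628800 - 1451520 + 241920 - 20160 + 720
= 2399760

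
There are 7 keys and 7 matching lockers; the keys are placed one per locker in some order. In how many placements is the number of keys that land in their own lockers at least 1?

3186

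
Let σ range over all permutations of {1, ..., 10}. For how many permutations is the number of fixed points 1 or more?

# with exactly i fixed is C(10,i)·!(10-i); sum over i=1..10:
  i=1: C(10,1)·!9 = 10·133496 = 1334960
  i=2: C(10,2)·!8 = 45·14833 = 667485
  i=3: C(10,3)·!7 = 120·1854 = 222480
  i=4: C(10,4)·!6 = 210·265 = 55650
  i=5: C(10,5)·!5 = 252·44 = 11088
  i=6: C(10,6)·!4 = 210·9 = 1890
  i=7: C(10,7)·!3 = 120·2 = 240
  i=8: C(10,8)·!2 = 45·1 = 45
  i=9: C(10,9)·!1 = 10·0 = 0
  i=10: C(10,10)·!0 = 1·1 = 1
Total = 2293839.

2293839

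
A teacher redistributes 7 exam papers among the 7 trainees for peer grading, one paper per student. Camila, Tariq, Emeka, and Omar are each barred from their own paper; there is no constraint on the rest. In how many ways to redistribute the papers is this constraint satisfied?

2790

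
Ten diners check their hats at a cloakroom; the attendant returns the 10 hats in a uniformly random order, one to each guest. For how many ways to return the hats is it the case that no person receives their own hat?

1334961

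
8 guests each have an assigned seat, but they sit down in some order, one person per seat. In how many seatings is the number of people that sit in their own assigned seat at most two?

37085

Sum C(8,i)·!(8-i) for i = 0..2:
  i=0: C(8,0)·!8 = 1·14833 = 14833
  i=1: C(8,1)·!7 = 8·1854 = 14832
  i=2: C(8,2)·!6 = 28·265 = 7420
Total = 37085.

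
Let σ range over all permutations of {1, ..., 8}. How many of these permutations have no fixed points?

14833

By inclusion-exclusion, !8 = Σ (-1)^k · 8!/k! for k=0..8
= 8! - 8!/1! + 8!/2! - 8!/3! + 8!/4! - 8!/5! + 8!/6! - 8!/7! + 8!/8!
= 40320 - 40320 + 20160 - 6720 + 1680 - 336 + 56 - 8 + 1
= 14833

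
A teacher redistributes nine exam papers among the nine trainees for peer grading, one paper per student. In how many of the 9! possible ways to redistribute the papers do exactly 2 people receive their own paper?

66744

Choose which 2 of the 9 are fixed: C(9,2) = 36.
The other 7 form a derangement: !7 = 1854.
Total: 36 × 1854 = 66744.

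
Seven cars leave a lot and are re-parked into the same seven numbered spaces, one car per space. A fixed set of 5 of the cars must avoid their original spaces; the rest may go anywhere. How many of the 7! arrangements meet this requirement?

Let A_j be the event that the j-th constrained one is fixed. By inclusion-exclusion over the 5 events:
Σ_{j=0}^{5} (-1)^j C(5,j)(7-j)!
= C(5,0)·7! - C(5,1)·6! + C(5,2)·5! - C(5,3)·4! + C(5,4)·3! - C(5,5)·2!
= 5040 - 3600 + 1200 - 240 + 30 - 2
= 2428

2428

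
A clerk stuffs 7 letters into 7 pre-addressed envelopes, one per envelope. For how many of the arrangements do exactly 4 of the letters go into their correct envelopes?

70

Choose which 4 of the 7 are fixed: C(7,4) = 35.
The remaining 3 must be deranged: !3 = 2.
Total: 35 × 2 = 70.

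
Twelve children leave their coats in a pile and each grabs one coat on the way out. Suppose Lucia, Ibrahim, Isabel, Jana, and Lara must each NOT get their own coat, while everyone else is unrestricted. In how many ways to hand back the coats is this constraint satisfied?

Inclusion-exclusion on the 5 forbidden self-matches:
Σ_{j=0}^{5} (-1)^j C(5,j)(12-j)!
= C(5,0)·12! - C(5,1)·11! + C(5,2)·10! - C(5,3)·9! + C(5,4)·8! - C(5,5)·7!
= 479001600 - 199584000 + 36288000 - 3628800 + 201600 - 5040
= 312273360

312273360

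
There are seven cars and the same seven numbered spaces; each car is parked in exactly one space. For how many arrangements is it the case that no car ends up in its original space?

Recurrence: !7 = 7·!6 + (-1)^7.
!7 = 7·265 - 1 = 1854

1854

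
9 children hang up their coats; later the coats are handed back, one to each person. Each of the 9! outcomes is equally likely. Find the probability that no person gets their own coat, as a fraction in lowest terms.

16687/45360

Favorable outcomes: !9 = 133496.
Total outcomes: 9! = 362880.
Probability = 133496/362880 = 16687/45360.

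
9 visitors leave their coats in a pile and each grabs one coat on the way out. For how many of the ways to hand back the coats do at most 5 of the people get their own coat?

362675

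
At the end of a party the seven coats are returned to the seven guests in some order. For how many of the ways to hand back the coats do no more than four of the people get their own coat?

# with exactly i fixed is C(7,i)·!(7-i); sum over i=0..4:
  i=0: C(7,0)·!7 = 1·1854 = 1854
  i=1: C(7,1)·!6 = 7·265 = 1855
  i=2: C(7,2)·!5 = 21·44 = 924
  i=3: C(7,3)·!4 = 35·9 = 315
  i=4: C(7,4)·!3 = 35·2 = 70
Total = 5018.

5018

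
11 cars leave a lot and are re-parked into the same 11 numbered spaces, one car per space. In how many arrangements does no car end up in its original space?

The number of derangements of 11 is !11 = Σ_{k=0}^{11} (-1)^k·11!/k!
= 11! - 11!/1! + 11!/2! - 11!/3! + 11!/4! - 11!/5! + 11!/6! - 11!/7! + 11!/8! - 11!/9! + 11!/10! - 11!/11!
= 39916800 - 39916800 + 19958400 - 6652800 + 1663200 - 332640 + 55440 - 7920 + 990 - 110 + 11 - 1
= 14684570

14684570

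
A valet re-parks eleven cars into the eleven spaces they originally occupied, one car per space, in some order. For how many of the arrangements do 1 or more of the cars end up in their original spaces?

# with exactly i fixed is C(11,i)·!(11-i); sum over i=1..11:
  i=1: C(11,1)·!10 = 11·1334961 = 14684571
  i=2: C(11,2)·!9 = 55·133496 = 7342280
  i=3: C(11,3)·!8 = 165·14833 = 2447445
  i=4: C(11,4)·!7 = 330·1854 = 611820
  i=5: C(11,5)·!6 = 462·265 = 122430
  i=6: C(11,6)·!5 = 462·44 = 20328
  i=7: C(11,7)·!4 = 330·9 = 2970
  i=8: C(11,8)·!3 = 165·2 = 330
  i=9: C(11,9)·!2 = 55·1 = 55
  i=10: C(11,10)·!1 = 11·0 = 0
  i=11: C(11,11)·!0 = 1·1 = 1
Total = 25232230.

25232230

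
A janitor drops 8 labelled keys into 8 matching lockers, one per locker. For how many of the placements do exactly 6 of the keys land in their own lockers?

Pick the 6 fixed positions: C(8,6) = 28 ways.
The other 2 form a derangement: !2 = 1.
Total: 28 × 1 = 28.

28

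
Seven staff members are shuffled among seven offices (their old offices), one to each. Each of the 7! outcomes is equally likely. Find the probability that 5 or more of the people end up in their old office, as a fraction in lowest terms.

11/2520

Favorable outcomes: Σ_{i≥5} C(7,i)·!(7-i) = 21·1 + 7·0 + 1·1 = 22.
Total outcomes: 7! = 5040.
Probability = 22/5040 = 11/2520.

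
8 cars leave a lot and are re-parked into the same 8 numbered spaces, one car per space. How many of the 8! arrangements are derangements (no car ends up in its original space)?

14833

!8 is the nearest integer to 8!/e.
8! = 40320, and 40320/e ≈ 14832.90, so !8 = 14833.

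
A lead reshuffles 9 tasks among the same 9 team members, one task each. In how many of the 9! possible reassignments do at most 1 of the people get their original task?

# with exactly i fixed is C(9,i)·!(9-i); sum over i=0..1:
  i=0: C(9,0)·!9 = 1·133496 = 133496
  i=1: C(9,1)·!8 = 9·14833 = 133497
Total = 266993.

266993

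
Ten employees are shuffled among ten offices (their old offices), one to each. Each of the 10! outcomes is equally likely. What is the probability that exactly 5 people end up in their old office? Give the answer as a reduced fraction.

Favorable outcomes: C(10,5)·!5 = 252·44 = 11088.
Total outcomes: 10! = 3628800.
Probability = 11088/3628800 = 11/3600.

11/3600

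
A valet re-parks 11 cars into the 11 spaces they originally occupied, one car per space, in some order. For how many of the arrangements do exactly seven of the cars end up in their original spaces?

2970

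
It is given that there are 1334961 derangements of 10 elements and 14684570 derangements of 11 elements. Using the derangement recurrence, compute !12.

176214841

!12 = (12-1)·(!11 + !10) = 11·(14684570 + 1334961) = 11·16019531 = 176214841.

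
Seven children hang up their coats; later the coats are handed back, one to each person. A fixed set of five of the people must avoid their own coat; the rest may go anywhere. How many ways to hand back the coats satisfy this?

Inclusion-exclusion on the 5 forbidden self-matches:
Σ_{j=0}^{5} (-1)^j C(5,j)(7-j)!
= C(5,0)·7! - C(5,1)·6! + C(5,2)·5! - C(5,3)·4! + C(5,4)·3! - C(5,5)·2!
= 5040 - 3600 + 1200 - 240 + 30 - 2
= 2428

2428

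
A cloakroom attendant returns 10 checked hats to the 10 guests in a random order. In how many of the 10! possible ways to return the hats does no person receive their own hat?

The subfactorial !10 = [10!/e] (nearest integer).
10! = 3628800, and 3628800/e ≈ 1334960.92, so !10 = 1334961.

1334961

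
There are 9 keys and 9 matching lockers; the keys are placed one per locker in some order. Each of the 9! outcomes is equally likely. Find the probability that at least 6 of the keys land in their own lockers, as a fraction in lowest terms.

41/72576

Favorable outcomes: Σ_{i≥6} C(9,i)·!(9-i) = 84·2 + 36·1 + 9·0 + 1·1 = 205.
Total outcomes: 9! = 362880.
Probability = 205/362880 = 41/72576.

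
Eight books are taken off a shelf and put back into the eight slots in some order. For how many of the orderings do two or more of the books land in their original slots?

10655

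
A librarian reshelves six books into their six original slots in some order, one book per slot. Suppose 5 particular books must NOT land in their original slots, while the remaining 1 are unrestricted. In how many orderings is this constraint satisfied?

Let A_j be the event that the j-th constrained one is fixed. By inclusion-exclusion over the 5 events:
Σ_{j=0}^{5} (-1)^j C(5,j)(6-j)!
= C(5,0)·6! - C(5,1)·5! + C(5,2)·4! - C(5,3)·3! + C(5,4)·2! - C(5,5)·1!
= 720 - 600 + 240 - 60 + 10 - 1
= 309

309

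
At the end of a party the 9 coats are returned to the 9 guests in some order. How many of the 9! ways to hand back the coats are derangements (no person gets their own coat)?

133496

By inclusion-exclusion, !9 = Σ (-1)^k · 9!/k! for k=0..9
= 9! - 9!/1! + 9!/2! - 9!/3! + 9!/4! - 9!/5! + 9!/6! - 9!/7! + 9!/8! - 9!/9!
= 362880 - 362880 + 181440 - 60480 + 15120 - 3024 + 504 - 72 + 9 - 1
= 133496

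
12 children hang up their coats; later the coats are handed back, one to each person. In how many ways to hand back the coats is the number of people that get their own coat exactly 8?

4455

Pick the 8 fixed positions: C(12,8) = 495 ways.
The remaining 4 must be deranged: !4 = 9.
Total: 495 × 9 = 4455.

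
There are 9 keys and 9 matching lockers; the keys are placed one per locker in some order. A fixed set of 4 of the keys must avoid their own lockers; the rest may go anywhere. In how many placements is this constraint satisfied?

229080

Let A_j be the event that the j-th constrained one is fixed. By inclusion-exclusion over the 4 events:
Σ_{j=0}^{4} (-1)^j C(4,j)(9-j)!
= C(4,0)·9! - C(4,1)·8! + C(4,2)·7! - C(4,3)·6! + C(4,4)·5!
= 362880 - 161280 + 30240 - 2880 + 120
= 229080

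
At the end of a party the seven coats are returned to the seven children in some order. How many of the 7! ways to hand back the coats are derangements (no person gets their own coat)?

Recurrence: !7 = 6·(!6 + !5).
!7 = 6·(265 + 44) = 6·309 = 1854

1854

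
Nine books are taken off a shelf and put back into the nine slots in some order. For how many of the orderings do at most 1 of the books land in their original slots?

# with exactly i fixed is C(9,i)·!(9-i); sum over i=0..1:
  i=0: C(9,0)·!9 = 1·133496 = 133496
  i=1: C(9,1)·!8 = 9·14833 = 133497
Total = 266993.

266993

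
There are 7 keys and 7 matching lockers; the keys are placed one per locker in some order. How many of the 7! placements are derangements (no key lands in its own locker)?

!7 = 7! · Σ_{k=0}^{7} (-1)^k/k!
= 7! - 7!/1! + 7!/2! - 7!/3! + 7!/4! - 7!/5! + 7!/6! - 7!/7!
= 5040 - 5040 + 2520 - 840 + 210 - 42 + 7 - 1
= 1854

1854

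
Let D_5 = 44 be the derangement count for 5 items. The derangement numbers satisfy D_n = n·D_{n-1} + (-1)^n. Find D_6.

265

D_6 = 6·44 + 1 = 265.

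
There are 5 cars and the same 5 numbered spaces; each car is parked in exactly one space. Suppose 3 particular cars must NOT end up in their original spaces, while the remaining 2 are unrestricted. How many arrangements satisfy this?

64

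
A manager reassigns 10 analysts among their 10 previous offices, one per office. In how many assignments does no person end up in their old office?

The subfactorial !10 = [10!/e] (nearest integer).
10! = 3628800, and 3628800/e ≈ 1334960.92, so !10 = 1334961.

1334961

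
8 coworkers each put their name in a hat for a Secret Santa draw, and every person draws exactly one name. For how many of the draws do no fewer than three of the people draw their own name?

Sum C(8,i)·!(8-i) for i = 3..8:
  i=3: C(8,3)·!5 = 56·44 = 2464
  i=4: C(8,4)·!4 = 70·9 = 630
  i=5: C(8,5)·!3 = 56·2 = 112
  i=6: C(8,6)·!2 = 28·1 = 28
  i=7: C(8,7)·!1 = 8·0 = 0
  i=8: C(8,8)·!0 = 1·1 = 1
Total = 3235.

3235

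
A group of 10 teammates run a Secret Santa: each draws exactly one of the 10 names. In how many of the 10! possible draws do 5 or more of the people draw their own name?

# with exactly i fixed is C(10,i)·!(10-i); sum over i=5..10:
  i=5: C(10,5)·!5 = 252·44 = 11088
  i=6: C(10,6)·!4 = 210·9 = 1890
  i=7: C(10,7)·!3 = 120·2 = 240
  i=8: C(10,8)·!2 = 45·1 = 45
  i=9: C(10,9)·!1 = 10·0 = 0
  i=10: C(10,10)·!0 = 1·1 = 1
Total = 13264.

13264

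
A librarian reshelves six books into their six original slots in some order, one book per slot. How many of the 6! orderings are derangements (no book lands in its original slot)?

265

!6 is the nearest integer to 6!/e.
6! = 720, and 720/e ≈ 264.87, so !6 = 265.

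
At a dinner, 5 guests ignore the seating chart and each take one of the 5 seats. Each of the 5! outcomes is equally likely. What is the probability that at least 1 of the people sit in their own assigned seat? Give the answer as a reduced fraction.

19/30

Favorable outcomes: Σ_{i≥1} C(5,i)·!(5-i) = 5·9 + 10·2 + 10·1 + 5·0 + 1·1 = 76.
Total outcomes: 5! = 120.
Probability = 76/120 = 19/30.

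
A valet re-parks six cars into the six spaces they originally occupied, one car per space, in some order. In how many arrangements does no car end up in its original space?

Recurrence: !6 = 5·(!5 + !4).
!6 = 5·(44 + 9) = 5·53 = 265

265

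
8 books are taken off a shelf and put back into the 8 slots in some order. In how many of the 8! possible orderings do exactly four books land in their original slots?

630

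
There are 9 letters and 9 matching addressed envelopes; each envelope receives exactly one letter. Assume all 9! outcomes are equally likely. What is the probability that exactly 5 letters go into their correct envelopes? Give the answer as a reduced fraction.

1/320

Favorable outcomes: C(9,5)·!4 = 126·9 = 1134.
Total outcomes: 9! = 362880.
Probability = 1134/362880 = 1/320.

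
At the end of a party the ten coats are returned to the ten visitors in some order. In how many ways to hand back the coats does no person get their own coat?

1334961

By inclusion-exclusion, !10 = Σ (-1)^k · 10!/k! for k=0..10
= 10! - 10!/1! + 10!/2! - 10!/3! + 10!/4! - 10!/5! + 10!/6! - 10!/7! + 10!/8! - 10!/9! + 10!/10!
= 3628800 - 3628800 + 1814400 - 604800 + 151200 - 30240 + 5040 - 720 + 90 - 10 + 1
= 1334961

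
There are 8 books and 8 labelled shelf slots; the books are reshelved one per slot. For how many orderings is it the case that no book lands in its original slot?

14833

Recurrence: !8 = 7·(!7 + !6).
!8 = 7·(1854 + 265) = 7·2119 = 14833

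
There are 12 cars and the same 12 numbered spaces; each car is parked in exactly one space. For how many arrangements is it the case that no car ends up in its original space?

176214841

By inclusion-exclusion, !12 = Σ (-1)^k · 12!/k! for k=0..12
= 12! - 12!/1! + 12!/2! - 12!/3! + 12!/4! - 12!/5! + 12!/6! - 12!/7! + 12!/8! - 12!/9! + 12!/10! - 12!/11! + 12!/12!
= 479001600 - 479001600 + 239500800 - 79833600 + 19958400 - 3991680 + 665280 - 95040 + 11880 - 1320 + 132 - 12 + 1
= 176214841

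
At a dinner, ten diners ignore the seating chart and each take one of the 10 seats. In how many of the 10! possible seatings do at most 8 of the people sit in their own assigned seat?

3628799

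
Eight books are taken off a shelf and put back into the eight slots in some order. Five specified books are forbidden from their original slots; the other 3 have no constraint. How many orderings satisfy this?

21234

Let A_j be the event that the j-th constrained one is fixed. By inclusion-exclusion over the 5 events:
Σ_{j=0}^{5} (-1)^j C(5,j)(8-j)!
= C(5,0)·8! - C(5,1)·7! + C(5,2)·6! - C(5,3)·5! + C(5,4)·4! - C(5,5)·3!
= 40320 - 25200 + 7200 - 1200 + 120 - 6
= 21234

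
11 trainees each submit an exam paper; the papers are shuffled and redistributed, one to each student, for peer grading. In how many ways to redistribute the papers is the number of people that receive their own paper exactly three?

2447445

Choose which 3 of the 11 are fixed: C(11,3) = 165.
The remaining 8 must be deranged: !8 = 14833.
Total: 165 × 14833 = 2447445.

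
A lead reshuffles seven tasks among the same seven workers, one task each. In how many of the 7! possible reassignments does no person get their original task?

1854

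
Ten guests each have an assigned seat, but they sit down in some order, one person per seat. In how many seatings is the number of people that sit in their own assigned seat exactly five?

Choose which 5 of the 10 are fixed: C(10,5) = 252.
The other 5 form a derangement: !5 = 44.
Total: 252 × 44 = 11088.

11088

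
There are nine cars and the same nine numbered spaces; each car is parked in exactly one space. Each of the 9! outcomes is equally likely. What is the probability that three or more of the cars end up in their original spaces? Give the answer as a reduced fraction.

29143/362880

Favorable outcomes: Σ_{i≥3} C(9,i)·!(9-i) = 84·265 + 126·44 + 126·9 + 84·2 + 36·1 + 9·0 + 1·1 = 29143.
Total outcomes: 9! = 362880.
Probability = 29143/362880 = 29143/362880.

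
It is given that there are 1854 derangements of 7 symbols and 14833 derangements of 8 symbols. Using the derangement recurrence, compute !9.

!9 = (9-1)·(!8 + !7) = 8·(14833 + 1854) = 8·16687 = 133496.

133496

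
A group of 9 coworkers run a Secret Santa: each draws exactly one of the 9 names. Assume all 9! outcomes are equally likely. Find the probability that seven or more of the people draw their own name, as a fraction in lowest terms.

Favorable outcomes: Σ_{i≥7} C(9,i)·!(9-i) = 36·1 + 9·0 + 1·1 = 37.
Total outcomes: 9! = 362880.
Probability = 37/362880 = 37/362880.

37/362880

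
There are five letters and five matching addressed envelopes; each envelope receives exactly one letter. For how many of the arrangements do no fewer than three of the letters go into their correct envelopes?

11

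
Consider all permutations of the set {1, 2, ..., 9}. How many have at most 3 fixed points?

Sum C(9,i)·!(9-i) for i = 0..3:
  i=0: C(9,0)·!9 = 1·133496 = 133496
  i=1: C(9,1)·!8 = 9·14833 = 133497
  i=2: C(9,2)·!7 = 36·1854 = 66744
  i=3: C(9,3)·!6 = 84·265 = 22260
Total = 355997.

355997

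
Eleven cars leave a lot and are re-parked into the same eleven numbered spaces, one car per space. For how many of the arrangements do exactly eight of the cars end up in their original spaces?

Choose which 8 of the 11 are fixed: C(11,8) = 165.
The other 3 form a derangement: !3 = 2.
Total: 165 × 2 = 330.

330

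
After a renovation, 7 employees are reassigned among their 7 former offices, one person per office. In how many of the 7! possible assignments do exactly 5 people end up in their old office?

21

Choose which 5 of the 7 are fixed: C(7,5) = 21.
The remaining 2 must be deranged: !2 = 1.
Total: 21 × 1 = 21.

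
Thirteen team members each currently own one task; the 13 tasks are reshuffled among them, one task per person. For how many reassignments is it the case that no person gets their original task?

2290792932

The subfactorial !13 = [13!/e] (nearest integer).
13! = 6227020800, and 6227020800/e ≈ 2290792932.07, so !13 = 2290792932.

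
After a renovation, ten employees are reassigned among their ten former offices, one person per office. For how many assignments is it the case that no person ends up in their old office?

1334961

!10 = 10! · Σ_{k=0}^{10} (-1)^k/k!
= 10! - 10!/1! + 10!/2! - 10!/3! + 10!/4! - 10!/5! + 10!/6! - 10!/7! + 10!/8! - 10!/9! + 10!/10!
= 3628800 - 3628800 + 1814400 - 604800 + 151200 - 30240 + 5040 - 720 + 90 - 10 + 1
= 1334961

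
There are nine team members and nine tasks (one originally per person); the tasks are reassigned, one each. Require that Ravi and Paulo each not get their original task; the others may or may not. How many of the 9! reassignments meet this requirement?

Inclusion-exclusion on the 2 forbidden self-matches:
Σ_{j=0}^{2} (-1)^j C(2,j)(9-j)!
= C(2,0)·9! - C(2,1)·8! + C(2,2)·7!
= 362880 - 80640 + 5040
= 287280

287280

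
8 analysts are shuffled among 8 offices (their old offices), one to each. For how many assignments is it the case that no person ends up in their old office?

Recurrence: !8 = 8·!7 + (-1)^8.
!8 = 8·1854 + 1 = 14833

14833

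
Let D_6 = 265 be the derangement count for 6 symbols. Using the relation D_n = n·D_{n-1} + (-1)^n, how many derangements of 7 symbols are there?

1854

D_7 = 7·265 - 1 = 1854.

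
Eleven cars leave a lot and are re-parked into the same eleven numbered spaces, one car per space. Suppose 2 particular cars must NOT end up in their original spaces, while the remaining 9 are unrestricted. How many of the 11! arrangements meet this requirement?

Inclusion-exclusion on the 2 forbidden self-matches:
Σ_{j=0}^{2} (-1)^j C(2,j)(11-j)!
= C(2,0)·11! - C(2,1)·10! + C(2,2)·9!
= 39916800 - 7257600 + 362880
= 33022080

33022080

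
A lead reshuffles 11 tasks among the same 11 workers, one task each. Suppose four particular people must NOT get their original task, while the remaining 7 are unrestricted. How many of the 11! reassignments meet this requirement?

27422640

Let A_j be the event that the j-th constrained one is fixed. By inclusion-exclusion over the 4 events:
Σ_{j=0}^{4} (-1)^j C(4,j)(11-j)!
= C(4,0)·11! - C(4,1)·10! + C(4,2)·9! - C(4,3)·8! + C(4,4)·7!
= 39916800 - 14515200 + 2177280 - 161280 + 5040
= 27422640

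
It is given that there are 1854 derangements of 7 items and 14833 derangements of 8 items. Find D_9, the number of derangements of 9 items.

133496

D_9 = (9-1)·(D_8 + D_7) = 8·(14833 + 1854) = 8·16687 = 133496.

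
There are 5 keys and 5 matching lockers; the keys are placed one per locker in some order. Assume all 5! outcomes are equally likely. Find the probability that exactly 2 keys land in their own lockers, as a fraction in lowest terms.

1/6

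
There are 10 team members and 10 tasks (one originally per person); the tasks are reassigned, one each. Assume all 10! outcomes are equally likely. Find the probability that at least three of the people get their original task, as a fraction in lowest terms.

145697/1814400

Favorable outcomes: Σ_{i≥3} C(10,i)·!(10-i) = 120·1854 + 210·265 + 252·44 + 210·9 + 120·2 + 45·1 + 10·0 + 1·1 = 291394.
Total outcomes: 10! = 3628800.
Probability = 291394/3628800 = 145697/1814400.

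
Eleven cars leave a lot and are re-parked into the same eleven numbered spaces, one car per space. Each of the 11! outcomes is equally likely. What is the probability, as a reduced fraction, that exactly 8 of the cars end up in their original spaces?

1/120960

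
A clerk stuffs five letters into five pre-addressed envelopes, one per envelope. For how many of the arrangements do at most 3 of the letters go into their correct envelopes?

119

Sum C(5,i)·!(5-i) for i = 0..3:
  i=0: C(5,0)·!5 = 1·44 = 44
  i=1: C(5,1)·!4 = 5·9 = 45
  i=2: C(5,2)·!3 = 10·2 = 20
  i=3: C(5,3)·!2 = 10·1 = 10
Total = 119.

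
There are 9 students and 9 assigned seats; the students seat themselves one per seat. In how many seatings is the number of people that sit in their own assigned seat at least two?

Sum C(9,i)·!(9-i) for i = 2..9:
  i=2: C(9,2)·!7 = 36·1854 = 66744
  i=3: C(9,3)·!6 = 84·265 = 22260
  i=4: C(9,4)·!5 = 126·44 = 5544
  i=5: C(9,5)·!4 = 126·9 = 1134
  i=6: C(9,6)·!3 = 84·2 = 168
  i=7: C(9,7)·!2 = 36·1 = 36
  i=8: C(9,8)·!1 = 9·0 = 0
  i=9: C(9,9)·!0 = 1·1 = 1
Total = 95887.

95887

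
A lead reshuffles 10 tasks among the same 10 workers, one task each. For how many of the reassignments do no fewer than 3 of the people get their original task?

291394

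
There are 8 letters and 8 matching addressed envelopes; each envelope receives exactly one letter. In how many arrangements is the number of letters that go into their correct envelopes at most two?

37085

Sum C(8,i)·!(8-i) for i = 0..2:
  i=0: C(8,0)·!8 = 1·14833 = 14833
  i=1: C(8,1)·!7 = 8·1854 = 14832
  i=2: C(8,2)·!6 = 28·265 = 7420
Total = 37085.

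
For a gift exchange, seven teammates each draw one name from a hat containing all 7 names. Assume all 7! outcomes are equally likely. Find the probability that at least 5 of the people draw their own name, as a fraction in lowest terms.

Favorable outcomes: Σ_{i≥5} C(7,i)·!(7-i) = 21·1 + 7·0 + 1·1 = 22.
Total outcomes: 7! = 5040.
Probability = 22/5040 = 11/2520.

11/2520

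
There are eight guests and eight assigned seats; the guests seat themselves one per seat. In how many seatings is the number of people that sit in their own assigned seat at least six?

29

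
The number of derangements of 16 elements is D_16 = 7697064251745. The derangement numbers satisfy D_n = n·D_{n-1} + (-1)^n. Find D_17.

D_17 = 17·7697064251745 - 1 = 130850092279664.

130850092279664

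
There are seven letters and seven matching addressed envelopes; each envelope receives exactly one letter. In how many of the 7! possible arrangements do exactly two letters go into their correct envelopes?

Pick the 2 fixed positions: C(7,2) = 21 ways.
The remaining 5 must be deranged: !5 = 44.
Total: 21 × 44 = 924.

924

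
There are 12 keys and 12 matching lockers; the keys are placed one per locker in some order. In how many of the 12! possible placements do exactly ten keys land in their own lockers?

Pick the 10 fixed positions: C(12,10) = 66 ways.
The remaining 2 must be deranged: !2 = 1.
Total: 66 × 1 = 66.

66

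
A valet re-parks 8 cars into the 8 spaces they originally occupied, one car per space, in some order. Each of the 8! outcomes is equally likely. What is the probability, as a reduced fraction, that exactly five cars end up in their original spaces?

1/360

Favorable outcomes: C(8,5)·!3 = 56·2 = 112.
Total outcomes: 8! = 40320.
Probability = 112/40320 = 1/360.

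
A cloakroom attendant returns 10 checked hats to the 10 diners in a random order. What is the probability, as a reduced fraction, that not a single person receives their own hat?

16481/44800

Favorable outcomes: !10 = 1334961.
Total outcomes: 10! = 3628800.
Probability = 1334961/3628800 = 16481/44800.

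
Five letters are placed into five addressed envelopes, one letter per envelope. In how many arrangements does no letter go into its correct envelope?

The subfactorial !5 = [5!/e] (nearest integer).
5! = 120, and 120/e ≈ 44.15, so !5 = 44.

44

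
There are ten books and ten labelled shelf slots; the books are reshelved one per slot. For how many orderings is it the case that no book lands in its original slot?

1334961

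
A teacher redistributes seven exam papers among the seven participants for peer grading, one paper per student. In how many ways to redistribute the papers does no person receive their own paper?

1854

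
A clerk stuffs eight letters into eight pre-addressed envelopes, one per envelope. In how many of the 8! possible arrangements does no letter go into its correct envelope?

14833

Use !n = (n-1)(!(n-1) + !(n-2)).
!8 = 7·(1854 + 265) = 7·2119 = 14833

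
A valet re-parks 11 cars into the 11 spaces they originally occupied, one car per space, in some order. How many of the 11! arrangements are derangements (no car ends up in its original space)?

!11 is the nearest integer to 11!/e.
11! = 39916800, and 39916800/e ≈ 14684570.08, so !11 = 14684570.

14684570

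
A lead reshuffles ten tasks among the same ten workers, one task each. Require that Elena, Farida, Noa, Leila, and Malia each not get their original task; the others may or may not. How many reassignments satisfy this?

2170680

Inclusion-exclusion on the 5 forbidden self-matches:
Σ_{j=0}^{5} (-1)^j C(5,j)(10-j)!
= C(5,0)·10! - C(5,1)·9! + C(5,2)·8! - C(5,3)·7! + C(5,4)·6! - C(5,5)·5!
= 3628800 - 1814400 + 403200 - 50400 + 3600 - 120
= 2170680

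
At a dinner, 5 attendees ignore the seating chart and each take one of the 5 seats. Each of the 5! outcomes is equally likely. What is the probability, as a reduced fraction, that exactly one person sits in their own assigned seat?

Favorable outcomes: C(5,1)·!4 = 5·9 = 45.
Total outcomes: 5! = 120.
Probability = 45/120 = 3/8.

3/8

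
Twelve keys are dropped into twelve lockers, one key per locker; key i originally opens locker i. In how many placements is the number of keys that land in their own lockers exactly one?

Choose which one of the 12 is fixed: C(12,1) = 12.
The other 11 form a derangement: !11 = 14684570.
Total: 12 × 14684570 = 176214840.

176214840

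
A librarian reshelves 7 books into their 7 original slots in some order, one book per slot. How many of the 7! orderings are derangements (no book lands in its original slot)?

!7 = 7! · Σ_{k=0}^{7} (-1)^k/k!
= 7! - 7!/1! + 7!/2! - 7!/3! + 7!/4! - 7!/5! + 7!/6! - 7!/7!
= 5040 - 5040 + 2520 - 840 + 210 - 42 + 7 - 1
= 1854

1854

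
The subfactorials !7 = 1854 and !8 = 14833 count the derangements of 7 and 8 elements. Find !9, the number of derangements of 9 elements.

!9 = (9-1)·(!8 + !7) = 8·(14833 + 1854) = 8·16687 = 133496.

133496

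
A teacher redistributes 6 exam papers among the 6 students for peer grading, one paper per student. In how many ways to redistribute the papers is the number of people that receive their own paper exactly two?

Pick the 2 fixed positions: C(6,2) = 15 ways.
The remaining 4 must be deranged: !4 = 9.
Total: 15 × 9 = 135.

135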